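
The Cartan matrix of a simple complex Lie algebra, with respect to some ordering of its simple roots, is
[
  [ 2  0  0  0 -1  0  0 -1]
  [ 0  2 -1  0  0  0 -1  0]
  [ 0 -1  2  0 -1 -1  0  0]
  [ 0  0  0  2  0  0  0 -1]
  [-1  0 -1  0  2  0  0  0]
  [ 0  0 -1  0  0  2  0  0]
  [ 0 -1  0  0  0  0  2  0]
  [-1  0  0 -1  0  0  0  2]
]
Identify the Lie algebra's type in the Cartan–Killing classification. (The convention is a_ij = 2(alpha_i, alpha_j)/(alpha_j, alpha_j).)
E8

The matrix has rank 8 with 2's on the diagonal. Reading the off-diagonal entries as Dynkin edges (a single edge where a_ij = a_ji = -1; a double or triple edge where a_ij * a_ji = 2 or 3), the diagram is a chain of 7 nodes with one extra node attached to the third node from one end (E_8). One simple-root ordering that puts it in standard form is (alpha_7, alpha_6, alpha_2, alpha_3, alpha_5, alpha_1, alpha_8, alpha_4). So the algebra is type E_8.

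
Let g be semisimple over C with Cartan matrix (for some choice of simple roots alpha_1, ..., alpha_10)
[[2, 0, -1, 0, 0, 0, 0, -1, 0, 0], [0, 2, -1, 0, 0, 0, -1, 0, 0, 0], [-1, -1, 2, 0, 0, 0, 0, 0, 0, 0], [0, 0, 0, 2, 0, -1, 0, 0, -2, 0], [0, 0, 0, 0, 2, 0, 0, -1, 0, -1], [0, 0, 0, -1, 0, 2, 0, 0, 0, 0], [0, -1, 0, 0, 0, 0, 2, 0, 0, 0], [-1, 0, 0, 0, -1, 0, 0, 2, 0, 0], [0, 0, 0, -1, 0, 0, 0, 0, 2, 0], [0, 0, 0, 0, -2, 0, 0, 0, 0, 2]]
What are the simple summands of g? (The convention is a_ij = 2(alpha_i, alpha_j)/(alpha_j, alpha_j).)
B3 + C7

The diagram associated to this matrix has two connected components: the simple roots {alpha_4, alpha_6, alpha_9} form a chain of 3 nodes with a double edge at one end; the terminal node there is the unique short simple root (B_3), and {alpha_1, alpha_2, alpha_3, alpha_5, alpha_7, alpha_8, alpha_10} form a chain of 7 nodes with a double edge at one end; the terminal node there is the unique long simple root (C_7). A semisimple Lie algebra decomposes uniquely as the direct sum of simple ideals, one per connected component of its Dynkin diagram, so g ≅ B_3 ⊕ C_7 (dimension 21 + 105 = 126).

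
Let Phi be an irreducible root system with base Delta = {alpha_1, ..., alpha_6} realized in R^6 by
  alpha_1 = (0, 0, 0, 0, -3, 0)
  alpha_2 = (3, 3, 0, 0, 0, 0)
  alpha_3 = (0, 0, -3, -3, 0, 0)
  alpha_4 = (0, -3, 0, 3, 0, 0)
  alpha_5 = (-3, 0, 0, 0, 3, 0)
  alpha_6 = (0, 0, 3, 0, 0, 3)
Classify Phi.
Compute the Cartan integers a_ij = 2(alpha_i, alpha_j)/(alpha_j, alpha_j); the resulting 6x6 Cartan matrix is
[[2, 0, 0, 0, -1, 0], [0, 2, 0, -1, -1, 0], [0, 0, 2, -1, 0, -1], [0, -1, -1, 2, 0, 0], [-2, -1, 0, 0, 2, 0], [0, 0, -1, 0, 0, 2]].
The roots have two lengths (squared-length ratio 2:1); the short ones are alpha_{1}. The associated Dynkin diagram is a chain of 6 nodes with a double edge at one end; the terminal node there is the unique short simple root (B_6), so the type is B_6 (the algebra so(13)).

B_6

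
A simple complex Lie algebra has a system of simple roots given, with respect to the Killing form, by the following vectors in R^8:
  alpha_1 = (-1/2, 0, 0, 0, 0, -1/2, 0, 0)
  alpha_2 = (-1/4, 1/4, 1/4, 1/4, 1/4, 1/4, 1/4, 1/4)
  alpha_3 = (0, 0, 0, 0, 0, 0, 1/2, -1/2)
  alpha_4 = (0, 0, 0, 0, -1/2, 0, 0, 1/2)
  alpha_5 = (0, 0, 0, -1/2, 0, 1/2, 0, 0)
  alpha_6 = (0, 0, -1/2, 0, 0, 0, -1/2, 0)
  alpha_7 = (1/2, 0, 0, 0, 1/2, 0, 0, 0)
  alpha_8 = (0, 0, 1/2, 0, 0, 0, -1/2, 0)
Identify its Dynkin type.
Compute the Cartan integers a_ij = 2(alpha_i, alpha_j)/(alpha_j, alpha_j); the resulting 8x8 Cartan matrix is
[[2, 0, 0, 0, -1, 0, -1, 0], [0, 2, 0, 0, 0, -1, 0, 0], [0, 0, 2, -1, 0, -1, 0, -1], [0, 0, -1, 2, 0, 0, -1, 0], [-1, 0, 0, 0, 2, 0, 0, 0], [0, -1, -1, 0, 0, 2, 0, 0], [-1, 0, 0, -1, 0, 0, 2, 0], [0, 0, -1, 0, 0, 0, 0, 2]].
All simple roots have the same length, so the diagram is simply laced. The associated Dynkin diagram is a chain of 7 nodes with one extra node attached to the third node from one end (E_8), so the type is E_8.

E_8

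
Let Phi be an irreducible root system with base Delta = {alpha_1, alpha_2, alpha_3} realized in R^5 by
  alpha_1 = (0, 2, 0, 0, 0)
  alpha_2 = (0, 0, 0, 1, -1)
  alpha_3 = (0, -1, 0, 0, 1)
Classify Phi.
Compute the Cartan integers a_ij = 2(alpha_i, alpha_j)/(alpha_j, alpha_j); the resulting 3x3 Cartan matrix is
[[2, 0, -2], [0, 2, -1], [-1, -1, 2]].
The roots have two lengths (squared-length ratio 2:1); the short ones are alpha_{2,3}. The associated Dynkin diagram is a chain of 3 nodes with a double edge at one end; the terminal node there is the unique long simple root (C_3), so the type is C_3 (the algebra sp(6)).

C_3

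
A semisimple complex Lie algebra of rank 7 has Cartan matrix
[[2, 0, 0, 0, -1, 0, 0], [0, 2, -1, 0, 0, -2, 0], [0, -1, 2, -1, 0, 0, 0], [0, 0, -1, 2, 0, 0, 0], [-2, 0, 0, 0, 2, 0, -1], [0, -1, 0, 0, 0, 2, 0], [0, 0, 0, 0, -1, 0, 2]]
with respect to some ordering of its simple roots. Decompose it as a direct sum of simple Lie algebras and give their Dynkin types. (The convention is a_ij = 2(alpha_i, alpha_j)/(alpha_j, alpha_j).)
The diagram associated to this matrix has two connected components: the simple roots {alpha_1, alpha_5, alpha_7} form a chain of 3 nodes with a double edge at one end; the terminal node there is the unique short simple root (B_3), and {alpha_2, alpha_3, alpha_4, alpha_6} form a chain of 4 nodes with a double edge at one end; the terminal node there is the unique short simple root (B_4). A semisimple Lie algebra decomposes uniquely as the direct sum of simple ideals, one per connected component of its Dynkin diagram, so g ≅ B_3 ⊕ B_4 (dimension 21 + 36 = 57).

B_3 (so(7)) ⊕ B_4 (so(9))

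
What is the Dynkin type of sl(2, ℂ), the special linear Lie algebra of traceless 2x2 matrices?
type A_1

This is sl(2), which has dimension 2^2 - 1 = 3 and rank 2 - 1 = 1 (a Cartan subalgebra is the diagonal traceless matrices). In the classification of classical Lie algebras, the special linear algebra sl(n+1) has type A_n; here n = 1, so the Dynkin diagram is a chain of 1 nodes with single edges (A_1). Hence the type is A_1.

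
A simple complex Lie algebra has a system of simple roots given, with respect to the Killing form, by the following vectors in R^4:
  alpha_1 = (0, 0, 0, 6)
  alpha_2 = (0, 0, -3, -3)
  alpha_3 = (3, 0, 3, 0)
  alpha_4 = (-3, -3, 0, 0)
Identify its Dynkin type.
C_4 (sp(8))

Compute the Cartan integers a_ij = 2(alpha_i, alpha_j)/(alpha_j, alpha_j); the resulting 4x4 Cartan matrix is
[[2, -2, 0, 0], [-1, 2, -1, 0], [0, -1, 2, -1], [0, 0, -1, 2]].
The roots have two lengths (squared-length ratio 2:1); the short ones are alpha_{2,3,4}. The associated Dynkin diagram is a chain of 4 nodes with a double edge at one end; the terminal node there is the unique long simple root (C_4), so the type is C_4 (the algebra sp(8)).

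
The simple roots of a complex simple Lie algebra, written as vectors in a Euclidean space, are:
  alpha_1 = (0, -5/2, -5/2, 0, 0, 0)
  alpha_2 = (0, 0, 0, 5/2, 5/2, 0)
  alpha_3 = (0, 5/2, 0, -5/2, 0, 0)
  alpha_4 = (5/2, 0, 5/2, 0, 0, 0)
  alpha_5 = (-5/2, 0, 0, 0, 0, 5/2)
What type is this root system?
A_5

Compute the Cartan integers a_ij = 2(alpha_i, alpha_j)/(alpha_j, alpha_j); the resulting 5x5 Cartan matrix is
[[2, 0, -1, -1, 0], [0, 2, -1, 0, 0], [-1, -1, 2, 0, 0], [-1, 0, 0, 2, -1], [0, 0, 0, -1, 2]].
All simple roots have the same length, so the diagram is simply laced. The associated Dynkin diagram is a chain of 5 nodes with single edges (A_5), so the type is A_5 (the algebra sl(6)).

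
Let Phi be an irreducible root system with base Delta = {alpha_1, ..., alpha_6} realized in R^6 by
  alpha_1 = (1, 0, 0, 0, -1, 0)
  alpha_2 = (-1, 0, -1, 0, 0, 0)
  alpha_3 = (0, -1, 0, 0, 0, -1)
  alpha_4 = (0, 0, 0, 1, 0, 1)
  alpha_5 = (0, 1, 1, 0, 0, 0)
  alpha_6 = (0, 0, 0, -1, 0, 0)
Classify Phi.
B_6 (so(13))

Compute the Cartan integers a_ij = 2(alpha_i, alpha_j)/(alpha_j, alpha_j); the resulting 6x6 Cartan matrix is
[[2, -1, 0, 0, 0, 0], [-1, 2, 0, 0, -1, 0], [0, 0, 2, -1, -1, 0], [0, 0, -1, 2, 0, -2], [0, -1, -1, 0, 2, 0], [0, 0, 0, -1, 0, 2]].
The roots have two lengths (squared-length ratio 2:1); the short ones are alpha_{6}. The associated Dynkin diagram is a chain of 6 nodes with a double edge at one end; the terminal node there is the unique short simple root (B_6), so the type is B_6 (the algebra so(13)).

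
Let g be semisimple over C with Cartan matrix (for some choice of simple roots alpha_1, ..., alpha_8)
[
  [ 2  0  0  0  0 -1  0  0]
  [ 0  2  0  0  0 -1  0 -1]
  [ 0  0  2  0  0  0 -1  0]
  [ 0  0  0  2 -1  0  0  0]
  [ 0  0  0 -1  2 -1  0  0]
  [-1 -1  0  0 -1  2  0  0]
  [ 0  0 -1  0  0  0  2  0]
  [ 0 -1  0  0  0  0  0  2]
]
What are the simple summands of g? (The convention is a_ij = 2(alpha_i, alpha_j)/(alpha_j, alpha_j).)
The diagram associated to this matrix has two connected components: the simple roots {alpha_3, alpha_7} form a chain of 2 nodes with single edges (A_2), and {alpha_1, alpha_2, alpha_4, alpha_5, alpha_6, alpha_8} form a chain of 5 nodes with one extra node attached to the third node from one end (E_6). A semisimple Lie algebra decomposes uniquely as the direct sum of simple ideals, one per connected component of its Dynkin diagram, so g ≅ A_2 ⊕ E_6 (dimension 8 + 78 = 86).

A_2 ⊕ E_6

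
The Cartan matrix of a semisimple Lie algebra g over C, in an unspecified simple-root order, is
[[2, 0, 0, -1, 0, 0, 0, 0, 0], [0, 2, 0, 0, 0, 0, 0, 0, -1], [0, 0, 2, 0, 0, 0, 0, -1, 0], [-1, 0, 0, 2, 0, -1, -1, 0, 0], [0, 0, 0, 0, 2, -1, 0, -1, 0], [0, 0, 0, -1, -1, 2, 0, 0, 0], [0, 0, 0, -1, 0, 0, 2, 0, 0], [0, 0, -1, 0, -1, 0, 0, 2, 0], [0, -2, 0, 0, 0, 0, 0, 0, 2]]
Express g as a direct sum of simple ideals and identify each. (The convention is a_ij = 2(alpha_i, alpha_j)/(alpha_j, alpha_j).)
The diagram associated to this matrix has two connected components: the simple roots {alpha_2, alpha_9} form a chain of 2 nodes with a double edge at one end; the terminal node there is the unique short simple root (B_2), and {alpha_1, alpha_3, alpha_4, alpha_5, alpha_6, alpha_7, alpha_8} form a chain of 5 nodes with a fork of two nodes at one end (D_7). A semisimple Lie algebra decomposes uniquely as the direct sum of simple ideals, one per connected component of its Dynkin diagram, so g ≅ B_2 ⊕ D_7 (dimension 10 + 91 = 101).

type B_2 ⊕ type D_7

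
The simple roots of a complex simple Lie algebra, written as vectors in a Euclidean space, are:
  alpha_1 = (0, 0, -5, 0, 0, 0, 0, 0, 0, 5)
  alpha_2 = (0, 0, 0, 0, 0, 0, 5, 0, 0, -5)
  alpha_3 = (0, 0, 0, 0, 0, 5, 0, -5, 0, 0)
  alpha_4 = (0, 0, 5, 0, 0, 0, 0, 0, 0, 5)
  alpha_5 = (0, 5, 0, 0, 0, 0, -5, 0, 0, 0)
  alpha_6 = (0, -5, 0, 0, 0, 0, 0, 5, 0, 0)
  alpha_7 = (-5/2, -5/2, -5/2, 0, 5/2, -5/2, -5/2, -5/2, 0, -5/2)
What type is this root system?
E_7

Compute the Cartan integers a_ij = 2(alpha_i, alpha_j)/(alpha_j, alpha_j); the resulting 7x7 Cartan matrix is
[[2, -1, 0, 0, 0, 0, 0], [-1, 2, 0, -1, -1, 0, 0], [0, 0, 2, 0, 0, -1, 0], [0, -1, 0, 2, 0, 0, -1], [0, -1, 0, 0, 2, -1, 0], [0, 0, -1, 0, -1, 2, 0], [0, 0, 0, -1, 0, 0, 2]].
All simple roots have the same length, so the diagram is simply laced. The associated Dynkin diagram is a chain of 6 nodes with one extra node attached to the third node from one end (E_7), so the type is E_7.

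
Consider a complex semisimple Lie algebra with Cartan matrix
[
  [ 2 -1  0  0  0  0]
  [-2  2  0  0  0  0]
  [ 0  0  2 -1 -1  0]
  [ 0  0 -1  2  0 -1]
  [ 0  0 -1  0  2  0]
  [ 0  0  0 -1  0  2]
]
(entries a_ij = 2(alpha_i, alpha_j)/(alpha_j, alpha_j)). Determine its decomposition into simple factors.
type A_4 ⊕ type B_2

The diagram associated to this matrix has two connected components: the simple roots {alpha_3, alpha_4, alpha_5, alpha_6} form a chain of 4 nodes with single edges (A_4), and {alpha_1, alpha_2} form a chain of 2 nodes with a double edge at one end; the terminal node there is the unique short simple root (B_2). A semisimple Lie algebra decomposes uniquely as the direct sum of simple ideals, one per connected component of its Dynkin diagram, so g ≅ A_4 ⊕ B_2 (dimension 24 + 10 = 34).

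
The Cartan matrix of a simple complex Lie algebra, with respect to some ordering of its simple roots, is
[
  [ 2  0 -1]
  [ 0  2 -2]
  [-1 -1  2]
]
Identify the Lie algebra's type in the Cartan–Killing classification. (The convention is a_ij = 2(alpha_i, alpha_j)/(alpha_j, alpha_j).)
The matrix has rank 3 with 2's on the diagonal. Reading the off-diagonal entries as Dynkin edges (a single edge where a_ij = a_ji = -1; a double or triple edge where a_ij * a_ji = 2 or 3), the diagram is a chain of 3 nodes with a double edge at one end; the terminal node there is the unique long simple root (C_3). One simple-root ordering that puts it in standard form is (alpha_1, alpha_3, alpha_2). So the algebra is type C_3, i.e. sp(6).

type C_3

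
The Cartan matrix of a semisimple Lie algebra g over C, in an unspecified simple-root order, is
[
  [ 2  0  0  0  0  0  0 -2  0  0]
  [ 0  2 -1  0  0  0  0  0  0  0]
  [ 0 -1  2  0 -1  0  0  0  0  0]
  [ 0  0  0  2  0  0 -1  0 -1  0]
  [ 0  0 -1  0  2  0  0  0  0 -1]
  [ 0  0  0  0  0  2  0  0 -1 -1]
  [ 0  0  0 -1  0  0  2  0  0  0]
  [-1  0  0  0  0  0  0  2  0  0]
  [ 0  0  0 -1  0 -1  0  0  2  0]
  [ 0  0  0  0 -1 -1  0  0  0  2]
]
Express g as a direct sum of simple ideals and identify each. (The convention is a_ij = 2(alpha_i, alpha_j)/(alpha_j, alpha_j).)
The diagram associated to this matrix has two connected components: the simple roots {alpha_2, alpha_3, alpha_4, alpha_5, alpha_6, alpha_7, alpha_9, alpha_10} form a chain of 8 nodes with single edges (A_8), and {alpha_1, alpha_8} form a chain of 2 nodes with a double edge at one end; the terminal node there is the unique short simple root (B_2). A semisimple Lie algebra decomposes uniquely as the direct sum of simple ideals, one per connected component of its Dynkin diagram, so g ≅ A_8 ⊕ B_2 (dimension 80 + 10 = 90).

A8 ⊕ B2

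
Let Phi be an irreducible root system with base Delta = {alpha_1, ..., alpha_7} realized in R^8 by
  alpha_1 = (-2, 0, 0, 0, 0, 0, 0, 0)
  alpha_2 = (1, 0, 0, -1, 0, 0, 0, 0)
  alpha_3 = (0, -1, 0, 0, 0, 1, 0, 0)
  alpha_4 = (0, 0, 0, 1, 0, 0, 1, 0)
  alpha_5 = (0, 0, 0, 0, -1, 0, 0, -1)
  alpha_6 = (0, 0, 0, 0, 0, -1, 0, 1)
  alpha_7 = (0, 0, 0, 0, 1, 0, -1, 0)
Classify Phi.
C_7

Compute the Cartan integers a_ij = 2(alpha_i, alpha_j)/(alpha_j, alpha_j); the resulting 7x7 Cartan matrix is
[[2, -2, 0, 0, 0, 0, 0], [-1, 2, 0, -1, 0, 0, 0], [0, 0, 2, 0, 0, -1, 0], [0, -1, 0, 2, 0, 0, -1], [0, 0, 0, 0, 2, -1, -1], [0, 0, -1, 0, -1, 2, 0], [0, 0, 0, -1, -1, 0, 2]].
The roots have two lengths (squared-length ratio 2:1); the short ones are alpha_{2,3,4,5,6,7}. The associated Dynkin diagram is a chain of 7 nodes with a double edge at one end; the terminal node there is the unique long simple root (C_7), so the type is C_7 (the algebra sp(14)).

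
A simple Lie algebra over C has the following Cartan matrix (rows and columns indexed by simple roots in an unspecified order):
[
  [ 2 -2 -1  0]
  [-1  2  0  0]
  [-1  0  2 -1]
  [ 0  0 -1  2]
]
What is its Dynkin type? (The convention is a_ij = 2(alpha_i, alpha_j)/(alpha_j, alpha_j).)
The matrix has rank 4 with 2's on the diagonal. Reading the off-diagonal entries as Dynkin edges (a single edge where a_ij = a_ji = -1; a double or triple edge where a_ij * a_ji = 2 or 3), the diagram is a chain of 4 nodes with a double edge at one end; the terminal node there is the unique short simple root (B_4). One simple-root ordering that puts it in standard form is (alpha_4, alpha_3, alpha_1, alpha_2). So the algebra is type B_4, i.e. so(9).

type B_4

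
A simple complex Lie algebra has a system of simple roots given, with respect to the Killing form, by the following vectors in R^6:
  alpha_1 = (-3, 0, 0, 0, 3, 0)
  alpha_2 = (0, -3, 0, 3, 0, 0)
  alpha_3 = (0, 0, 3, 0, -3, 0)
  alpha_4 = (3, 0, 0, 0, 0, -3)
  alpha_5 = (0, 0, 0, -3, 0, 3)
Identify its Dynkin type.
A_5 (sl(6))

Compute the Cartan integers a_ij = 2(alpha_i, alpha_j)/(alpha_j, alpha_j); the resulting 5x5 Cartan matrix is
[[2, 0, -1, -1, 0], [0, 2, 0, 0, -1], [-1, 0, 2, 0, 0], [-1, 0, 0, 2, -1], [0, -1, 0, -1, 2]].
All simple roots have the same length, so the diagram is simply laced. The associated Dynkin diagram is a chain of 5 nodes with single edges (A_5), so the type is A_5 (the algebra sl(6)).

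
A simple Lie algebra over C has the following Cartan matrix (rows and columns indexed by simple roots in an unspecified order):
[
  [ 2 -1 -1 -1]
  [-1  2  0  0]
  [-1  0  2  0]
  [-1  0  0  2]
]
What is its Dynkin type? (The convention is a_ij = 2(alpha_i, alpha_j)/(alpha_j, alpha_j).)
The matrix has rank 4 with 2's on the diagonal. Reading the off-diagonal entries as Dynkin edges (a single edge where a_ij = a_ji = -1; a double or triple edge where a_ij * a_ji = 2 or 3), the diagram is a chain of 2 nodes with a fork of two nodes at one end (D_4). One simple-root ordering that puts it in standard form is (alpha_2, alpha_1, alpha_4, alpha_3). So the algebra is type D_4, i.e. so(8).

type D_4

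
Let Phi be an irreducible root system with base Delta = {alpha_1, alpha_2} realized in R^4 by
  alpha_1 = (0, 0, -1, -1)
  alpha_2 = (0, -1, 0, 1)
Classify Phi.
A2

Compute the Cartan integers a_ij = 2(alpha_i, alpha_j)/(alpha_j, alpha_j); the resulting 2x2 Cartan matrix is
[[2, -1], [-1, 2]].
All simple roots have the same length, so the diagram is simply laced. The associated Dynkin diagram is a chain of 2 nodes with single edges (A_2), so the type is A_2 (the algebra sl(3)).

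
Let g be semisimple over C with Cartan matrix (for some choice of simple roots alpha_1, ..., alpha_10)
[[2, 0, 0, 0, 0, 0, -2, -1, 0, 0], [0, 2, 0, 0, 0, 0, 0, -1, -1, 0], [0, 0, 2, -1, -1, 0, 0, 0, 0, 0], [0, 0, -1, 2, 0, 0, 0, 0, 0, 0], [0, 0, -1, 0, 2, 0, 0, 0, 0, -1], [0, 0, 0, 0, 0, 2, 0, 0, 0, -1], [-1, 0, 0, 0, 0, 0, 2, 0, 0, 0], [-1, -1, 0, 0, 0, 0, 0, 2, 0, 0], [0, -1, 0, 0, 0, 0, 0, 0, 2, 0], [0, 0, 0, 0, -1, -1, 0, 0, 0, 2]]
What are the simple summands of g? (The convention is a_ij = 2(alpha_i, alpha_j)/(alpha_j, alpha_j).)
A5 ⊕ B5

The diagram associated to this matrix has two connected components: the simple roots {alpha_3, alpha_4, alpha_5, alpha_6, alpha_10} form a chain of 5 nodes with single edges (A_5), and {alpha_1, alpha_2, alpha_7, alpha_8, alpha_9} form a chain of 5 nodes with a double edge at one end; the terminal node there is the unique short simple root (B_5). A semisimple Lie algebra decomposes uniquely as the direct sum of simple ideals, one per connected component of its Dynkin diagram, so g ≅ A_5 ⊕ B_5 (dimension 35 + 55 = 90).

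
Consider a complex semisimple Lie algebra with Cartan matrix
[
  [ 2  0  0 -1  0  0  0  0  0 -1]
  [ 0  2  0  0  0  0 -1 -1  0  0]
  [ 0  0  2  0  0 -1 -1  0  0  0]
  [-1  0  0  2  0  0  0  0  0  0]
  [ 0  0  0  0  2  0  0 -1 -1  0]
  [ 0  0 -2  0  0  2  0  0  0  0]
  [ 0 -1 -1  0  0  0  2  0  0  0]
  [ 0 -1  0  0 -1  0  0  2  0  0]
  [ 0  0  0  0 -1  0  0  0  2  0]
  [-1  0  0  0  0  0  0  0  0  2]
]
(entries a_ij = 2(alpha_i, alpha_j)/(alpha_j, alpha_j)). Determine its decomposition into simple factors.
The diagram associated to this matrix has two connected components: the simple roots {alpha_1, alpha_4, alpha_10} form a chain of 3 nodes with single edges (A_3), and {alpha_2, alpha_3, alpha_5, alpha_6, alpha_7, alpha_8, alpha_9} form a chain of 7 nodes with a double edge at one end; the terminal node there is the unique long simple root (C_7). A semisimple Lie algebra decomposes uniquely as the direct sum of simple ideals, one per connected component of its Dynkin diagram, so g ≅ A_3 ⊕ C_7 (dimension 15 + 105 = 120).

A_3 (sl(4)) + C_7 (sp(14))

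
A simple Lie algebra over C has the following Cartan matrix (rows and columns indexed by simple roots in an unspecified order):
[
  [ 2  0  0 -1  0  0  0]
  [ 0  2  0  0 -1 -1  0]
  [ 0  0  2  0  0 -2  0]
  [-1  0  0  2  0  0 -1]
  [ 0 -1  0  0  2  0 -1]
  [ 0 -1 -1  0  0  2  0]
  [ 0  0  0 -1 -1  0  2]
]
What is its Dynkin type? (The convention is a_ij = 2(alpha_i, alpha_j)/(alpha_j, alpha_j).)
C7

The matrix has rank 7 with 2's on the diagonal. Reading the off-diagonal entries as Dynkin edges (a single edge where a_ij = a_ji = -1; a double or triple edge where a_ij * a_ji = 2 or 3), the diagram is a chain of 7 nodes with a double edge at one end; the terminal node there is the unique long simple root (C_7). One simple-root ordering that puts it in standard form is (alpha_1, alpha_4, alpha_7, alpha_5, alpha_2, alpha_6, alpha_3). So the algebra is type C_7, i.e. sp(14).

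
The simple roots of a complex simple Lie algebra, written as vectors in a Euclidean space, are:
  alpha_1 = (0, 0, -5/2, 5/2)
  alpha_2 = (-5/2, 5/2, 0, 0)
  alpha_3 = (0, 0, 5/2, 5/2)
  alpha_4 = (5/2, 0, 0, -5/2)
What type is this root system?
D4

Compute the Cartan integers a_ij = 2(alpha_i, alpha_j)/(alpha_j, alpha_j); the resulting 4x4 Cartan matrix is
[[2, 0, 0, -1], [0, 2, 0, -1], [0, 0, 2, -1], [-1, -1, -1, 2]].
All simple roots have the same length, so the diagram is simply laced. The associated Dynkin diagram is a chain of 2 nodes with a fork of two nodes at one end (D_4), so the type is D_4 (the algebra so(8)).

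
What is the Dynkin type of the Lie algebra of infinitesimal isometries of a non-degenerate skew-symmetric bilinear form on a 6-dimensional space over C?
This is sp(6), which has dimension 6(6+1)/2 = 21 and rank 6/2 = 3. In the classification of classical Lie algebras, the symplectic algebra sp(2n) has type C_n; here n = 3, so the Dynkin diagram is a chain of 3 nodes with a double edge at one end; the terminal node there is the unique long simple root (C_3). Hence the type is C_3.

type C_3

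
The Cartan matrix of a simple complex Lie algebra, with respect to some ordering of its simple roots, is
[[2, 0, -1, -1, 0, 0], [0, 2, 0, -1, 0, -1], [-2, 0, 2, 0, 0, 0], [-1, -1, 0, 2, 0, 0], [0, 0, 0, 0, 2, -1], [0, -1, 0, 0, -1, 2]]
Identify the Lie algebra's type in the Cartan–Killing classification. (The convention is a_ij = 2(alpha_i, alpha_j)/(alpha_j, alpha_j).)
C_6 (sp(12))

The matrix has rank 6 with 2's on the diagonal. Reading the off-diagonal entries as Dynkin edges (a single edge where a_ij = a_ji = -1; a double or triple edge where a_ij * a_ji = 2 or 3), the diagram is a chain of 6 nodes with a double edge at one end; the terminal node there is the unique long simple root (C_6). One simple-root ordering that puts it in standard form is (alpha_5, alpha_6, alpha_2, alpha_4, alpha_1, alpha_3). So the algebra is type C_6, i.e. sp(12).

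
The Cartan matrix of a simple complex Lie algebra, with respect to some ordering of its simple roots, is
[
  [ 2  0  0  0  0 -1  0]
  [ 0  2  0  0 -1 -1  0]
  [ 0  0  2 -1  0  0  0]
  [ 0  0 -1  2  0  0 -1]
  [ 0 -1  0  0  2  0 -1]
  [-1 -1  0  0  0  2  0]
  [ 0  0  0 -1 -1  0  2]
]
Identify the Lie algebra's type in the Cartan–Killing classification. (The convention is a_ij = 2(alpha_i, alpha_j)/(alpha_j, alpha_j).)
The matrix has rank 7 with 2's on the diagonal. Reading the off-diagonal entries as Dynkin edges (a single edge where a_ij = a_ji = -1; a double or triple edge where a_ij * a_ji = 2 or 3), the diagram is a chain of 7 nodes with single edges (A_7). One simple-root ordering that puts it in standard form is (alpha_1, alpha_6, alpha_2, alpha_5, alpha_7, alpha_4, alpha_3). So the algebra is type A_7, i.e. sl(8).

type A_7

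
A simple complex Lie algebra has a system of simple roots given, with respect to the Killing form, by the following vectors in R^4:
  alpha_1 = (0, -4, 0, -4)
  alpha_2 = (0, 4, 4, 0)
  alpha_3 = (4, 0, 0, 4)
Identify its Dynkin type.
Compute the Cartan integers a_ij = 2(alpha_i, alpha_j)/(alpha_j, alpha_j); the resulting 3x3 Cartan matrix is
[[2, -1, -1], [-1, 2, 0], [-1, 0, 2]].
All simple roots have the same length, so the diagram is simply laced. The associated Dynkin diagram is a chain of 3 nodes with single edges (A_3), so the type is A_3 (the algebra sl(4)).

type A_3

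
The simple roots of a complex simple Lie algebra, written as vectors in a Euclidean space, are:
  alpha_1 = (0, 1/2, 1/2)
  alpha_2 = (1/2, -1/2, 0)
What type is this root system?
Compute the Cartan integers a_ij = 2(alpha_i, alpha_j)/(alpha_j, alpha_j); the resulting 2x2 Cartan matrix is
[[2, -1], [-1, 2]].
All simple roots have the same length, so the diagram is simply laced. The associated Dynkin diagram is a chain of 2 nodes with single edges (A_2), so the type is A_2 (the algebra sl(3)).

A_2 (sl(3))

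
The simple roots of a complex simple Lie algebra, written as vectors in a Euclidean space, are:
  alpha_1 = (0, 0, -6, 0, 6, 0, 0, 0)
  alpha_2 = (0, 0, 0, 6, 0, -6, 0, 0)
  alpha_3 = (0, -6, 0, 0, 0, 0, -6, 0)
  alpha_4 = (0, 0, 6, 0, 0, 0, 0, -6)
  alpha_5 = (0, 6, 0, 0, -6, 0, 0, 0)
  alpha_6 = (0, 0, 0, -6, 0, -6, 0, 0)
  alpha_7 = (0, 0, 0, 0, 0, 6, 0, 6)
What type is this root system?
D7

Compute the Cartan integers a_ij = 2(alpha_i, alpha_j)/(alpha_j, alpha_j); the resulting 7x7 Cartan matrix is
[[2, 0, 0, -1, -1, 0, 0], [0, 2, 0, 0, 0, 0, -1], [0, 0, 2, 0, -1, 0, 0], [-1, 0, 0, 2, 0, 0, -1], [-1, 0, -1, 0, 2, 0, 0], [0, 0, 0, 0, 0, 2, -1], [0, -1, 0, -1, 0, -1, 2]].
All simple roots have the same length, so the diagram is simply laced. The associated Dynkin diagram is a chain of 5 nodes with a fork of two nodes at one end (D_7), so the type is D_7 (the algebra so(14)).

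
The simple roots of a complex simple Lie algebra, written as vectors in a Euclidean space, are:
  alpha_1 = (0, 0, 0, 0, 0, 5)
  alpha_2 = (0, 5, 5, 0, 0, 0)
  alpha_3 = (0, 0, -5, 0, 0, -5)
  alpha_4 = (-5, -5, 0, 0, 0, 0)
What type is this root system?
Compute the Cartan integers a_ij = 2(alpha_i, alpha_j)/(alpha_j, alpha_j); the resulting 4x4 Cartan matrix is
[[2, 0, -1, 0], [0, 2, -1, -1], [-2, -1, 2, 0], [0, -1, 0, 2]].
The roots have two lengths (squared-length ratio 2:1); the short ones are alpha_{1}. The associated Dynkin diagram is a chain of 4 nodes with a double edge at one end; the terminal node there is the unique short simple root (B_4), so the type is B_4 (the algebra so(9)).

type B_4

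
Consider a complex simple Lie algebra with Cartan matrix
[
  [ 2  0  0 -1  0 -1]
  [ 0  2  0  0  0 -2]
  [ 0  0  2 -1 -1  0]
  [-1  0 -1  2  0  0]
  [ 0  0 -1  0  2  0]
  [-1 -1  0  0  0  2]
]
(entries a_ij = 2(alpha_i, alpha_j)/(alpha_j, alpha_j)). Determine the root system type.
The matrix has rank 6 with 2's on the diagonal. Reading the off-diagonal entries as Dynkin edges (a single edge where a_ij = a_ji = -1; a double or triple edge where a_ij * a_ji = 2 or 3), the diagram is a chain of 6 nodes with a double edge at one end; the terminal node there is the unique long simple root (C_6). One simple-root ordering that puts it in standard form is (alpha_5, alpha_3, alpha_4, alpha_1, alpha_6, alpha_2). So the algebra is type C_6, i.e. sp(12).

C6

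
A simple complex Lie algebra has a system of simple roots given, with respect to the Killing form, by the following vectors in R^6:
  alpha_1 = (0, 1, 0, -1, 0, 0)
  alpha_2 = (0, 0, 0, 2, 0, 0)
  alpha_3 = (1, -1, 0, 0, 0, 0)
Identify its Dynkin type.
C3

Compute the Cartan integers a_ij = 2(alpha_i, alpha_j)/(alpha_j, alpha_j); the resulting 3x3 Cartan matrix is
[[2, -1, -1], [-2, 2, 0], [-1, 0, 2]].
The roots have two lengths (squared-length ratio 2:1); the short ones are alpha_{1,3}. The associated Dynkin diagram is a chain of 3 nodes with a double edge at one end; the terminal node there is the unique long simple root (C_3), so the type is C_3 (the algebra sp(6)).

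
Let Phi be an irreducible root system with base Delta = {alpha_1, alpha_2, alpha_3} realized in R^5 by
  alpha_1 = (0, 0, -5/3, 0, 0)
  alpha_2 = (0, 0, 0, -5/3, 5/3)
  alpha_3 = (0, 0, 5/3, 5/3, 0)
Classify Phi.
Compute the Cartan integers a_ij = 2(alpha_i, alpha_j)/(alpha_j, alpha_j); the resulting 3x3 Cartan matrix is
[[2, 0, -1], [0, 2, -1], [-2, -1, 2]].
The roots have two lengths (squared-length ratio 2:1); the short ones are alpha_{1}. The associated Dynkin diagram is a chain of 3 nodes with a double edge at one end; the terminal node there is the unique short simple root (B_3), so the type is B_3 (the algebra so(7)).

B3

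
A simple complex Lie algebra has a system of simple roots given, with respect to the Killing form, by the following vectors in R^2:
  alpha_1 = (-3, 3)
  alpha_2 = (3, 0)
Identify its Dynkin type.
Compute the Cartan integers a_ij = 2(alpha_i, alpha_j)/(alpha_j, alpha_j); the resulting 2x2 Cartan matrix is
[[2, -2], [-1, 2]].
The roots have two lengths (squared-length ratio 2:1); the short ones are alpha_{2}. The associated Dynkin diagram is a chain of 2 nodes with a double edge at one end; the terminal node there is the unique short simple root (B_2), so the type is B_2 (the algebra so(5)).

B_2 (so(5))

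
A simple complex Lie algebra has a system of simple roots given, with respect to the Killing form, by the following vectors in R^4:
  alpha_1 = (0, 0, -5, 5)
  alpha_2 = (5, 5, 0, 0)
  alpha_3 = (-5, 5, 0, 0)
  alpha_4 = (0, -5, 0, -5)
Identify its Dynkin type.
D_4 (so(8))

Compute the Cartan integers a_ij = 2(alpha_i, alpha_j)/(alpha_j, alpha_j); the resulting 4x4 Cartan matrix is
[[2, 0, 0, -1], [0, 2, 0, -1], [0, 0, 2, -1], [-1, -1, -1, 2]].
All simple roots have the same length, so the diagram is simply laced. The associated Dynkin diagram is a chain of 2 nodes with a fork of two nodes at one end (D_4), so the type is D_4 (the algebra so(8)).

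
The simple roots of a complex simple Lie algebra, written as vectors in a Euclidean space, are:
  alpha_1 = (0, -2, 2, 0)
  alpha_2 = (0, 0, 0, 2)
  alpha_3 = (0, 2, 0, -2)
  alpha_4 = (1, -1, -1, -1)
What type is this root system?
F_4

Compute the Cartan integers a_ij = 2(alpha_i, alpha_j)/(alpha_j, alpha_j); the resulting 4x4 Cartan matrix is
[[2, 0, -1, 0], [0, 2, -1, -1], [-1, -2, 2, 0], [0, -1, 0, 2]].
The roots have two lengths (squared-length ratio 2:1); the short ones are alpha_{2,4}. The associated Dynkin diagram is a chain of 4 nodes with a double edge between the middle two (F_4), so the type is F_4.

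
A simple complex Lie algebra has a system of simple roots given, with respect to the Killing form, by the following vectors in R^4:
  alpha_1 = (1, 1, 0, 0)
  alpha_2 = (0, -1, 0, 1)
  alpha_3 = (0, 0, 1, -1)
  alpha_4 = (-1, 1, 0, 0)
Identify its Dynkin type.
D_4

Compute the Cartan integers a_ij = 2(alpha_i, alpha_j)/(alpha_j, alpha_j); the resulting 4x4 Cartan matrix is
[[2, -1, 0, 0], [-1, 2, -1, -1], [0, -1, 2, 0], [0, -1, 0, 2]].
All simple roots have the same length, so the diagram is simply laced. The associated Dynkin diagram is a chain of 2 nodes with a fork of two nodes at one end (D_4), so the type is D_4 (the algebra so(8)).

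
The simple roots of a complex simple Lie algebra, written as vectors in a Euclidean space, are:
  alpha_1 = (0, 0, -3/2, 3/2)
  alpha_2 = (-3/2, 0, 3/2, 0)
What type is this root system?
Compute the Cartan integers a_ij = 2(alpha_i, alpha_j)/(alpha_j, alpha_j); the resulting 2x2 Cartan matrix is
[[2, -1], [-1, 2]].
All simple roots have the same length, so the diagram is simply laced. The associated Dynkin diagram is a chain of 2 nodes with single edges (A_2), so the type is A_2 (the algebra sl(3)).

A_2 (sl(3))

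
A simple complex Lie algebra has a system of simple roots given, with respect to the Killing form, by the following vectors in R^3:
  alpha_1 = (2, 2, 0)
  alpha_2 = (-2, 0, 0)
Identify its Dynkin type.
B_2 (so(5))

Compute the Cartan integers a_ij = 2(alpha_i, alpha_j)/(alpha_j, alpha_j); the resulting 2x2 Cartan matrix is
[[2, -2], [-1, 2]].
The roots have two lengths (squared-length ratio 2:1); the short ones are alpha_{2}. The associated Dynkin diagram is a chain of 2 nodes with a double edge at one end; the terminal node there is the unique short simple root (B_2), so the type is B_2 (the algebra so(5)).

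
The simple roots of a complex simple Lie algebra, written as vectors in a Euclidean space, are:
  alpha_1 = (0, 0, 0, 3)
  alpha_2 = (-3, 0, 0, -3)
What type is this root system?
type B_2

Compute the Cartan integers a_ij = 2(alpha_i, alpha_j)/(alpha_j, alpha_j); the resulting 2x2 Cartan matrix is
[[2, -1], [-2, 2]].
The roots have two lengths (squared-length ratio 2:1); the short ones are alpha_{1}. The associated Dynkin diagram is a chain of 2 nodes with a double edge at one end; the terminal node there is the unique short simple root (B_2), so the type is B_2 (the algebra so(5)).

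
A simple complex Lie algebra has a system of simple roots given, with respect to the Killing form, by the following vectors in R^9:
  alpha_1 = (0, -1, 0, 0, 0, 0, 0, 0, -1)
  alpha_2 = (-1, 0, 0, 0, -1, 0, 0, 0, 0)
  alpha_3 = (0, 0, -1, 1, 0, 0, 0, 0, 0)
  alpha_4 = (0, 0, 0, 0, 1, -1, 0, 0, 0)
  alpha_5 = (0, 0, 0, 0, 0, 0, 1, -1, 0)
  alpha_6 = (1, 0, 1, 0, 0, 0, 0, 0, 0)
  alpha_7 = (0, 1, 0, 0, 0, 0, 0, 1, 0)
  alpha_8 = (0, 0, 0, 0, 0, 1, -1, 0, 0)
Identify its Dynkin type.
Compute the Cartan integers a_ij = 2(alpha_i, alpha_j)/(alpha_j, alpha_j); the resulting 8x8 Cartan matrix is
[[2, 0, 0, 0, 0, 0, -1, 0], [0, 2, 0, -1, 0, -1, 0, 0], [0, 0, 2, 0, 0, -1, 0, 0], [0, -1, 0, 2, 0, 0, 0, -1], [0, 0, 0, 0, 2, 0, -1, -1], [0, -1, -1, 0, 0, 2, 0, 0], [-1, 0, 0, 0, -1, 0, 2, 0], [0, 0, 0, -1, -1, 0, 0, 2]].
All simple roots have the same length, so the diagram is simply laced. The associated Dynkin diagram is a chain of 8 nodes with single edges (A_8), so the type is A_8 (the algebra sl(9)).

type A_8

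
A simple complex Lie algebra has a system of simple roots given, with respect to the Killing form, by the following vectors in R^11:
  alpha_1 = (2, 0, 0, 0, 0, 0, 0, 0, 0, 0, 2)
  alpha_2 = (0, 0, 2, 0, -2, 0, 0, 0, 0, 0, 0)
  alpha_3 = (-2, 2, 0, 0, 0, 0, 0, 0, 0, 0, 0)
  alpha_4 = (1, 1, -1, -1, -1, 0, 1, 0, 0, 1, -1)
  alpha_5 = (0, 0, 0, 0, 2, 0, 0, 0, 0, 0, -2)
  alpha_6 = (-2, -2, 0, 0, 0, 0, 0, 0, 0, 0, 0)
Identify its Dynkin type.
E_6

Compute the Cartan integers a_ij = 2(alpha_i, alpha_j)/(alpha_j, alpha_j); the resulting 6x6 Cartan matrix is
[[2, 0, -1, 0, -1, -1], [0, 2, 0, 0, -1, 0], [-1, 0, 2, 0, 0, 0], [0, 0, 0, 2, 0, -1], [-1, -1, 0, 0, 2, 0], [-1, 0, 0, -1, 0, 2]].
All simple roots have the same length, so the diagram is simply laced. The associated Dynkin diagram is a chain of 5 nodes with one extra node attached to the third node from one end (E_6), so the type is E_6.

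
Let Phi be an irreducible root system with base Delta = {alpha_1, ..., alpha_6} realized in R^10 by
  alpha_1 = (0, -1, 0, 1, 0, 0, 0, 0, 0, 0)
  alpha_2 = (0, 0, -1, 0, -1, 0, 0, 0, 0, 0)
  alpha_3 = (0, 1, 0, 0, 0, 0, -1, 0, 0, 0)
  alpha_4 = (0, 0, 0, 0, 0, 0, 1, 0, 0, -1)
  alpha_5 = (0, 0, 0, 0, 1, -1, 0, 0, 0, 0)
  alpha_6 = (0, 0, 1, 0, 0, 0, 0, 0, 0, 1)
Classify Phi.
Compute the Cartan integers a_ij = 2(alpha_i, alpha_j)/(alpha_j, alpha_j); the resulting 6x6 Cartan matrix is
[[2, 0, -1, 0, 0, 0], [0, 2, 0, 0, -1, -1], [-1, 0, 2, -1, 0, 0], [0, 0, -1, 2, 0, -1], [0, -1, 0, 0, 2, 0], [0, -1, 0, -1, 0, 2]].
All simple roots have the same length, so the diagram is simply laced. The associated Dynkin diagram is a chain of 6 nodes with single edges (A_6), so the type is A_6 (the algebra sl(7)).

A6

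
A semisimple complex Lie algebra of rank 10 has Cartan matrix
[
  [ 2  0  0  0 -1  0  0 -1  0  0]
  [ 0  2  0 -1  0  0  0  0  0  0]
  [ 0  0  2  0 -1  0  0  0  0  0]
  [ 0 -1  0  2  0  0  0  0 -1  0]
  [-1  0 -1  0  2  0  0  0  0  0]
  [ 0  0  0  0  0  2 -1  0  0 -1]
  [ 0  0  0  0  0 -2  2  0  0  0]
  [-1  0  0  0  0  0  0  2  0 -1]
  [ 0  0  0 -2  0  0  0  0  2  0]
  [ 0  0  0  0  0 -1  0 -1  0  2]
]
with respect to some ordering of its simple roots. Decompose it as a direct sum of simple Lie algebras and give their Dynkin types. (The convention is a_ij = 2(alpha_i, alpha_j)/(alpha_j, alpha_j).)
The diagram associated to this matrix has two connected components: the simple roots {alpha_2, alpha_4, alpha_9} form a chain of 3 nodes with a double edge at one end; the terminal node there is the unique long simple root (C_3), and {alpha_1, alpha_3, alpha_5, alpha_6, alpha_7, alpha_8, alpha_10} form a chain of 7 nodes with a double edge at one end; the terminal node there is the unique long simple root (C_7). A semisimple Lie algebra decomposes uniquely as the direct sum of simple ideals, one per connected component of its Dynkin diagram, so g ≅ C_3 ⊕ C_7 (dimension 21 + 105 = 126).

C3 ⊕ C7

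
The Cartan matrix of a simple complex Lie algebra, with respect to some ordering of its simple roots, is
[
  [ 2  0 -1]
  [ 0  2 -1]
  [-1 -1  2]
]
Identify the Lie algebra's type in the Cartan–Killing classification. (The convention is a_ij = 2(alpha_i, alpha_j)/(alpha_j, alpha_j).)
The matrix has rank 3 with 2's on the diagonal. Reading the off-diagonal entries as Dynkin edges (a single edge where a_ij = a_ji = -1; a double or triple edge where a_ij * a_ji = 2 or 3), the diagram is a chain of 3 nodes with single edges (A_3). One simple-root ordering that puts it in standard form is (alpha_1, alpha_3, alpha_2). So the algebra is type A_3, i.e. sl(4).

A_3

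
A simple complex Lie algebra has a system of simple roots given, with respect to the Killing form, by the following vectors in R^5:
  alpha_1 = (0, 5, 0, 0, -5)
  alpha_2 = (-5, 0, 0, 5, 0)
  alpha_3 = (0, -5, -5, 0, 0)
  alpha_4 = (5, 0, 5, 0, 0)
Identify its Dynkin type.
A4

Compute the Cartan integers a_ij = 2(alpha_i, alpha_j)/(alpha_j, alpha_j); the resulting 4x4 Cartan matrix is
[[2, 0, -1, 0], [0, 2, 0, -1], [-1, 0, 2, -1], [0, -1, -1, 2]].
All simple roots have the same length, so the diagram is simply laced. The associated Dynkin diagram is a chain of 4 nodes with single edges (A_4), so the type is A_4 (the algebra sl(5)).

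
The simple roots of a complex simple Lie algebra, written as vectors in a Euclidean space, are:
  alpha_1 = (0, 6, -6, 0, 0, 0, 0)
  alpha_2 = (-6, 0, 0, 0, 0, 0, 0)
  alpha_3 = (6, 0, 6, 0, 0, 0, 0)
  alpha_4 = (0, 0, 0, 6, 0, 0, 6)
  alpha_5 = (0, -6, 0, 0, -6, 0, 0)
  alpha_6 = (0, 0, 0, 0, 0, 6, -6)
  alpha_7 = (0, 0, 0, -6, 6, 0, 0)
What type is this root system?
Compute the Cartan integers a_ij = 2(alpha_i, alpha_j)/(alpha_j, alpha_j); the resulting 7x7 Cartan matrix is
[[2, 0, -1, 0, -1, 0, 0], [0, 2, -1, 0, 0, 0, 0], [-1, -2, 2, 0, 0, 0, 0], [0, 0, 0, 2, 0, -1, -1], [-1, 0, 0, 0, 2, 0, -1], [0, 0, 0, -1, 0, 2, 0], [0, 0, 0, -1, -1, 0, 2]].
The roots have two lengths (squared-length ratio 2:1); the short ones are alpha_{2}. The associated Dynkin diagram is a chain of 7 nodes with a double edge at one end; the terminal node there is the unique short simple root (B_7), so the type is B_7 (the algebra so(15)).

B_7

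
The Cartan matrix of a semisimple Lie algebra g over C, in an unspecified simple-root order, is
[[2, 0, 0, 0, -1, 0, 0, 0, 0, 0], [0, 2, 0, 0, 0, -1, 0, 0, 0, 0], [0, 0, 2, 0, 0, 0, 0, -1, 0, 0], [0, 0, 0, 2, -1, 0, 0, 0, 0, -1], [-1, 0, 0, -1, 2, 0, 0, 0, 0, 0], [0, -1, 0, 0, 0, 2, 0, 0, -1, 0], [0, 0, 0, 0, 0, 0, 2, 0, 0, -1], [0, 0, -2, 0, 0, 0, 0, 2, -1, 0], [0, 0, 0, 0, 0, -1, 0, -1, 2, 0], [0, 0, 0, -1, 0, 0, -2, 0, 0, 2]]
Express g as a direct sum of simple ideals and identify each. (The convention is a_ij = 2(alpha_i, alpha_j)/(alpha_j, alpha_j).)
The diagram associated to this matrix has two connected components: the simple roots {alpha_1, alpha_4, alpha_5, alpha_7, alpha_10} form a chain of 5 nodes with a double edge at one end; the terminal node there is the unique short simple root (B_5), and {alpha_2, alpha_3, alpha_6, alpha_8, alpha_9} form a chain of 5 nodes with a double edge at one end; the terminal node there is the unique short simple root (B_5). A semisimple Lie algebra decomposes uniquely as the direct sum of simple ideals, one per connected component of its Dynkin diagram, so g ≅ B_5 ⊕ B_5 (dimension 55 + 55 = 110).

B_5 (so(11)) + B_5 (so(11))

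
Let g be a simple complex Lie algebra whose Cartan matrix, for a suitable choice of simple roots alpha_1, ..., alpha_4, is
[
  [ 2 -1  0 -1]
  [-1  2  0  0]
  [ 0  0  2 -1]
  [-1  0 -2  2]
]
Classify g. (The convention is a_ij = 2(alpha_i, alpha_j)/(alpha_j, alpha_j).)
B4

The matrix has rank 4 with 2's on the diagonal. Reading the off-diagonal entries as Dynkin edges (a single edge where a_ij = a_ji = -1; a double or triple edge where a_ij * a_ji = 2 or 3), the diagram is a chain of 4 nodes with a double edge at one end; the terminal node there is the unique short simple root (B_4). One simple-root ordering that puts it in standard form is (alpha_2, alpha_1, alpha_4, alpha_3). So the algebra is type B_4, i.e. so(9).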